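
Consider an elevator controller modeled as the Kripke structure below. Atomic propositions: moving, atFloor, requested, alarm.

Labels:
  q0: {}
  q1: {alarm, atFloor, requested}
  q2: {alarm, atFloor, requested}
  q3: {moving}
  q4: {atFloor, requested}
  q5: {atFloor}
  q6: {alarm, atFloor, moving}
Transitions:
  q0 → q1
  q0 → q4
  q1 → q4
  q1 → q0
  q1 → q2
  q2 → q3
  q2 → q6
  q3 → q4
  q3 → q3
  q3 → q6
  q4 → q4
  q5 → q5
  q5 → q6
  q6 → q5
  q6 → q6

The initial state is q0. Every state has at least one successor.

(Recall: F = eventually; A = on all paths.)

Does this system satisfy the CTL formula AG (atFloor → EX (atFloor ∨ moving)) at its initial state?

States satisfying atFloor → EX (atFloor ∨ moving): {q0, q1, q2, q3, q4, q5, q6}.
States satisfying AG (atFloor → EX (atFloor ∨ moving)): {q0, q1, q2, q3, q4, q5, q6}.
Every state reachable from q0 satisfies atFloor → EX (atFloor ∨ moving).
q0 ∈ Sat(AG (atFloor → EX (atFloor ∨ moving))).

Satisfied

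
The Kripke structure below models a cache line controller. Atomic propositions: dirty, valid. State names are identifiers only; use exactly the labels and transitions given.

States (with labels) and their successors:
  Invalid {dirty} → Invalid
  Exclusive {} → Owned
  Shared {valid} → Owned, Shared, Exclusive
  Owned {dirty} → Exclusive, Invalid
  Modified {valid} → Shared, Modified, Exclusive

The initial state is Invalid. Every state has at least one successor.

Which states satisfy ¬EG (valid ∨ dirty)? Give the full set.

{Exclusive}

States satisfying valid ∨ dirty: {Invalid, Shared, Owned, Modified}.
States satisfying EG (valid ∨ dirty): {Invalid, Shared, Owned, Modified}.
States satisfying ¬EG (valid ∨ dirty): {Exclusive}.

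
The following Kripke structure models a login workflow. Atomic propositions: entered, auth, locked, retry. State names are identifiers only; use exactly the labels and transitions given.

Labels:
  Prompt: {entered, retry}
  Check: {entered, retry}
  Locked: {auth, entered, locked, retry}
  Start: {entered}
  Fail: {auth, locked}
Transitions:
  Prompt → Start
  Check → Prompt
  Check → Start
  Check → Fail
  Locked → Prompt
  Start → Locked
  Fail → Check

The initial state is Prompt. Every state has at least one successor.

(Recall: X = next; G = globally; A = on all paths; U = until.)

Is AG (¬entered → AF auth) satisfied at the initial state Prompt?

Satisfied

States satisfying ¬entered → AF auth: {Prompt, Check, Locked, Start, Fail}.
States satisfying AG (¬entered → AF auth): {Prompt, Check, Locked, Start, Fail}.
Every state reachable from Prompt satisfies ¬entered → AF auth.
Prompt ∈ Sat(AG (¬entered → AF auth)).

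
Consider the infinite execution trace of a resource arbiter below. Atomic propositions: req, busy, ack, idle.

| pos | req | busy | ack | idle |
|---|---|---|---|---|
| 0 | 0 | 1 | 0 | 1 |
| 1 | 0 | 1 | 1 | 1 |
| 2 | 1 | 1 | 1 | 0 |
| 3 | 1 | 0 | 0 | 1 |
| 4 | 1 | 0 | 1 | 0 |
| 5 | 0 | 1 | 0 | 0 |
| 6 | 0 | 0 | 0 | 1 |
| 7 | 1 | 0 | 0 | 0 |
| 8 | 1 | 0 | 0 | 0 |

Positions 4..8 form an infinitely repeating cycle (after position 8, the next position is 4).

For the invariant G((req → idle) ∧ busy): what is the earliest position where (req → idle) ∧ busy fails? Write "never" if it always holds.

Check (req → idle) ∧ busy at each position in order: 0 ✓, 1 ✓.
At position 2 the labels are {ack, busy, req}, so (req → idle) ∧ busy is false there. This is the first violation.

2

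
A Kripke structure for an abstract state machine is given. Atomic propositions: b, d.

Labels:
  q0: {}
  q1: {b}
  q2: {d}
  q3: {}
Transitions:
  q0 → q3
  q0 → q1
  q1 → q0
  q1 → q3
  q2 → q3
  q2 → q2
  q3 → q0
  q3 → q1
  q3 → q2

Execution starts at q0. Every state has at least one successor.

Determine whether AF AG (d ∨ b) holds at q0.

States satisfying AG (d ∨ b): ∅.
States satisfying AF AG (d ∨ b): ∅.
There is a path from q0 along which AG (d ∨ b) never holds.
q0 ∉ Sat(AF AG (d ∨ b)).

Does not hold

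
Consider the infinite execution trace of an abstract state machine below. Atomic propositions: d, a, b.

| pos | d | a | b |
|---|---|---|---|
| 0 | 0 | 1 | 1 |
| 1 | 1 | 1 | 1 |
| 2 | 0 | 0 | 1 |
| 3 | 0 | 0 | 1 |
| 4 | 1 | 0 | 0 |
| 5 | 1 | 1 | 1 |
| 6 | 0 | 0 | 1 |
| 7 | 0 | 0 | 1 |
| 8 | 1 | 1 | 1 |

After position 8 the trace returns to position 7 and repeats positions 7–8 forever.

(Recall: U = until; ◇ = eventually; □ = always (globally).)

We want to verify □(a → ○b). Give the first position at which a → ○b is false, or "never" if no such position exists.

a → ○b holds at every position 0..8, and those are all the positions the trace ever visits, so the invariant □(a → ○b) is never violated.

never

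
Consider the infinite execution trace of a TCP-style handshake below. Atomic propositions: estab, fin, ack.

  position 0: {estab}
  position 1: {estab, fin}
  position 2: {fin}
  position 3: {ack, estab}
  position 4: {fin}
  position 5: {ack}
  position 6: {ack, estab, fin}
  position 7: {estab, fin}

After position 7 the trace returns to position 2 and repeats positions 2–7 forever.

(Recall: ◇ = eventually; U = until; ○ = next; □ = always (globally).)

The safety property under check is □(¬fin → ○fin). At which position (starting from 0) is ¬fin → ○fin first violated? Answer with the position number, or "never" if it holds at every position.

never

¬fin → ○fin holds at every position 0..7, and those are all the positions the trace ever visits, so the invariant □(¬fin → ○fin) is never violated.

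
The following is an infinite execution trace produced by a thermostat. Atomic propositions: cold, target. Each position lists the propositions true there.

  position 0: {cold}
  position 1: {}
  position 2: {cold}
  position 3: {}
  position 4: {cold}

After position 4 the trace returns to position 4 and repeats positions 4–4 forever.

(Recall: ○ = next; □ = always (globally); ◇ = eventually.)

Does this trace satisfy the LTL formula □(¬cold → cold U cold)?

¬cold → cold U cold must hold at every position from 0 onward. It fails at position 1, so □(¬cold → cold U cold) is false.
Positions where ¬cold holds: 1, 3.
Check cold U cold at each: 1→fails, 3→fails.

No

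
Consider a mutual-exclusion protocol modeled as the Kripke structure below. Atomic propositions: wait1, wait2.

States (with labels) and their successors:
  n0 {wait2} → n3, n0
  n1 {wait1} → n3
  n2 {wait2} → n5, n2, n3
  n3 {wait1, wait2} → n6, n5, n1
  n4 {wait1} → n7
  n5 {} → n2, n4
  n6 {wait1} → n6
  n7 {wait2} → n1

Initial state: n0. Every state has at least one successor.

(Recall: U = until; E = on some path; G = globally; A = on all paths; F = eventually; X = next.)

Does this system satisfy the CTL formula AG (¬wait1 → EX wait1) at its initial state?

States satisfying ¬wait1 → EX wait1: {n0, n1, n2, n3, n4, n5, n6, n7}.
States satisfying AG (¬wait1 → EX wait1): {n0, n1, n2, n3, n4, n5, n6, n7}.
Every state reachable from n0 satisfies ¬wait1 → EX wait1.
n0 ∈ Sat(AG (¬wait1 → EX wait1)).

Satisfied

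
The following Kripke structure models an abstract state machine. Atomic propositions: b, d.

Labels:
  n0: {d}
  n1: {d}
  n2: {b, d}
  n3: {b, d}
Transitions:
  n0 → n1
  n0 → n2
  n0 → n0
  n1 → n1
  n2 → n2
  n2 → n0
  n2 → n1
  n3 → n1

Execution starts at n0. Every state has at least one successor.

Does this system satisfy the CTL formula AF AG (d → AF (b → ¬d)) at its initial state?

No

States satisfying AG (d → AF (b → ¬d)): {n1, n3}.
States satisfying AF AG (d → AF (b → ¬d)): {n1, n3}.
There is a path from n0 along which AG (d → AF (b → ¬d)) never holds.
n0 ∉ Sat(AF AG (d → AF (b → ¬d))).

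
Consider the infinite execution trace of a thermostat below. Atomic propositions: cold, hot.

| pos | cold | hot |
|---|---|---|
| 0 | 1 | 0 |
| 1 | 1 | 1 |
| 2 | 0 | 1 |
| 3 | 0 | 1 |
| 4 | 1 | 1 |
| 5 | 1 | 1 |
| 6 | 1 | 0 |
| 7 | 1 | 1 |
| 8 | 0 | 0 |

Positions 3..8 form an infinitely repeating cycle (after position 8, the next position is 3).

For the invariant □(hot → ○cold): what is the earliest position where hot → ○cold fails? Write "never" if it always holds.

Check hot → ○cold at each position in order: 0 ✓.
At position 1 the labels are {cold, hot} and the next position 2 has {hot}, so hot → ○cold is false there. This is the first violation.

1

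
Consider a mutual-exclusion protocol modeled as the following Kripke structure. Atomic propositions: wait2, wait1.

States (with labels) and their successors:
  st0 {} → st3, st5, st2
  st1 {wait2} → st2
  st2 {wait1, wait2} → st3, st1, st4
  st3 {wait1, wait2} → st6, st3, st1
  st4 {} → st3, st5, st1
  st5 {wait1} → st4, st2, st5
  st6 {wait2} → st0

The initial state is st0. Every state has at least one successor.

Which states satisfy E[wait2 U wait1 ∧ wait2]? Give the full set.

States satisfying wait2: {st1, st2, st3, st6}.
States satisfying wait1 ∧ wait2: {st2, st3}.
States satisfying E[wait2 U wait1 ∧ wait2]: {st1, st2, st3}.

{st1, st2, st3}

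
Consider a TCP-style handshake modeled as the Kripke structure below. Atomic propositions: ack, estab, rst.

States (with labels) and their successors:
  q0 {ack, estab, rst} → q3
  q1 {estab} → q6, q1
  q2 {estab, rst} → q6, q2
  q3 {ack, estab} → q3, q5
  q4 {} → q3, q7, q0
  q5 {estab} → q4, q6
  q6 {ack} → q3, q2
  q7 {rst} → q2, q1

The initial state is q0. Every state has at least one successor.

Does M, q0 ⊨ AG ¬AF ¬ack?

Violated

States satisfying ¬AF ¬ack: {q0, q3, q6}.
States satisfying AG ¬AF ¬ack: ∅.
q1 is reachable from q0 and violates ¬AF ¬ack, so AG fails at q0.
q0 ∉ Sat(AG ¬AF ¬ack).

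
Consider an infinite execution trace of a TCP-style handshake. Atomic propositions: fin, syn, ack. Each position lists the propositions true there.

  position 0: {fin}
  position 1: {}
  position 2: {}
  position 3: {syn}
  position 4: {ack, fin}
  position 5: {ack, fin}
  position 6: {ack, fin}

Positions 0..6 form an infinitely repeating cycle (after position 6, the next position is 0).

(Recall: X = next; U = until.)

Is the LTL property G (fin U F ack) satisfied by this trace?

fin U F ack holds at every position 0..6, and those are all positions ever visited, so G (fin U F ack) holds.

Yes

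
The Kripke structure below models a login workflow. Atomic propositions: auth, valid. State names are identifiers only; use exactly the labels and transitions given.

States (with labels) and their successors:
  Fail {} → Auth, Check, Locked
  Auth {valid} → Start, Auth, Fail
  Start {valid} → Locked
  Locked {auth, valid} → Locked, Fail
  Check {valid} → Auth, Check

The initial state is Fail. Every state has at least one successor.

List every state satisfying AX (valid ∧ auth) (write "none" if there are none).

{Start}

States satisfying valid ∧ auth: {Locked}.
States satisfying AX (valid ∧ auth): {Start}.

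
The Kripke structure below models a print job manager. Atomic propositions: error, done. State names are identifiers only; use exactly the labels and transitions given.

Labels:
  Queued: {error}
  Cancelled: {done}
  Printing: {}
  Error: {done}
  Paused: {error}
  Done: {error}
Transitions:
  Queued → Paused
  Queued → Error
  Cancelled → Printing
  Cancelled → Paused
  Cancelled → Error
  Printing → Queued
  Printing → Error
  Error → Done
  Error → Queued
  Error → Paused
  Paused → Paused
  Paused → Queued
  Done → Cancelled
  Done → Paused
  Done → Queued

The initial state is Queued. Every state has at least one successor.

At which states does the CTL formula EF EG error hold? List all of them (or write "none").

{Queued, Cancelled, Printing, Error, Paused, Done}

States satisfying EG error: {Queued, Paused, Done}.
States satisfying EF EG error: {Queued, Cancelled, Printing, Error, Paused, Done}.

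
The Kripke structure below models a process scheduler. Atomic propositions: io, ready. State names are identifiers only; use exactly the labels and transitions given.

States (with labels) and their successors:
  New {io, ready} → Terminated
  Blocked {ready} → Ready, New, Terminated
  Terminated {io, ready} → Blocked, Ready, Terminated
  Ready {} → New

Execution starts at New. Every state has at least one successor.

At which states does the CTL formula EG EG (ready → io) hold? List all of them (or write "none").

{New, Terminated, Ready}

States satisfying EG (ready → io): {New, Terminated, Ready}.
States satisfying EG EG (ready → io): {New, Terminated, Ready}.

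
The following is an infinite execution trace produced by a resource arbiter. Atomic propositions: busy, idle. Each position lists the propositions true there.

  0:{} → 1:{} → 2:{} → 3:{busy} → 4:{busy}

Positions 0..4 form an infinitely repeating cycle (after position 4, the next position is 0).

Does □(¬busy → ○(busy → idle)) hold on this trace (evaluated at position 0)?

¬busy → ○(busy → idle) must hold at every position from 0 onward. It fails at position 2, so □(¬busy → ○(busy → idle)) is false.
Positions where ¬busy holds: 0, 1, 2.
Check ○(busy → idle) at each: 0→ok, 1→ok, 2→fails.

No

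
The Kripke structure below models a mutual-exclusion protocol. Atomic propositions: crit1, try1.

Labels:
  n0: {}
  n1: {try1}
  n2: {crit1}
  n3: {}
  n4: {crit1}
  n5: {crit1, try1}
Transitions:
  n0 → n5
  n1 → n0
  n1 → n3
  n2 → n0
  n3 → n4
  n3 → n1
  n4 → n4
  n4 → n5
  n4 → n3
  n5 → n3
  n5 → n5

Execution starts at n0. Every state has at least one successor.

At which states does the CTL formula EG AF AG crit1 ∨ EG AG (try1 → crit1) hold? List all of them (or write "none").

States satisfying AF AG crit1: ∅.
States satisfying EG AF AG crit1: ∅.
States satisfying AG (try1 → crit1): ∅.
States satisfying EG AG (try1 → crit1): ∅.
States satisfying EG AF AG crit1 ∨ EG AG (try1 → crit1): ∅.

none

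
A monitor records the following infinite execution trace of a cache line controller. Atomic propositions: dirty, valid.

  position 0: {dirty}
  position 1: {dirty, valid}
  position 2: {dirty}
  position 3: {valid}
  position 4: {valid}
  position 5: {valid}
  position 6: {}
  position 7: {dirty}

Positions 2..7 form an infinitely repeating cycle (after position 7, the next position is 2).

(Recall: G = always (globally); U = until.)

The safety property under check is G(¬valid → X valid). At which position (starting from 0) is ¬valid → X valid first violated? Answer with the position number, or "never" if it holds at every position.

Check ¬valid → X valid at each position in order: 0 ✓, 1 ✓, 2 ✓, 3 ✓, 4 ✓, 5 ✓.
At position 6 the labels are {} and the next position 7 has {dirty}, so ¬valid → X valid is false there. This is the first violation.

6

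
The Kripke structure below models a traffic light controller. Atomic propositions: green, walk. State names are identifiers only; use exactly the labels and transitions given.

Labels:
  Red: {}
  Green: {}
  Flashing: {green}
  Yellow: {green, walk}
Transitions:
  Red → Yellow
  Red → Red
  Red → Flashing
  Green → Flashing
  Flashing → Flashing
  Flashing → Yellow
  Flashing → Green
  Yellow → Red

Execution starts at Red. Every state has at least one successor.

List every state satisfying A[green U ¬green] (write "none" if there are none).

States satisfying green: {Flashing, Yellow}.
States satisfying ¬green: {Red, Green}.
States satisfying A[green U ¬green]: {Red, Green, Yellow}.

{Red, Green, Yellow}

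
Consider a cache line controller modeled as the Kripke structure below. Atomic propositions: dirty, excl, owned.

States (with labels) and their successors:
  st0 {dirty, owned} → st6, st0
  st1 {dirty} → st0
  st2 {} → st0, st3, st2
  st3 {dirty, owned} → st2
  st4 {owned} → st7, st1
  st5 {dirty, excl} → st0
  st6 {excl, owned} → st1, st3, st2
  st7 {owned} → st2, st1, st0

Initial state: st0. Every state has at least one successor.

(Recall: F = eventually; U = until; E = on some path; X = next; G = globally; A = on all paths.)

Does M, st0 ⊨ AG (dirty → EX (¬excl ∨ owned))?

States satisfying dirty → EX (¬excl ∨ owned): {st0, st1, st2, st3, st4, st5, st6, st7}.
States satisfying AG (dirty → EX (¬excl ∨ owned)): {st0, st1, st2, st3, st4, st5, st6, st7}.
Every state reachable from st0 satisfies dirty → EX (¬excl ∨ owned).
st0 ∈ Sat(AG (dirty → EX (¬excl ∨ owned))).

Holds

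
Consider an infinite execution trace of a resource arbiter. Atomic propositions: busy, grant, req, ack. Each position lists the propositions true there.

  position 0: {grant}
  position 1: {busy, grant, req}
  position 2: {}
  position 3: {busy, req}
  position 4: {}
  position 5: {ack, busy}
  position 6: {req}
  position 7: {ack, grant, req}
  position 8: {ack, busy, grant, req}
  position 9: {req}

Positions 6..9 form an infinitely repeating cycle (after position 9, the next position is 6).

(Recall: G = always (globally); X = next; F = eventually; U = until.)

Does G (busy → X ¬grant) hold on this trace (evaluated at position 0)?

busy → X ¬grant holds at every position 0..9, and those are all positions ever visited, so G (busy → X ¬grant) holds.
Positions where busy holds: 1, 3, 5, 8.
Check X ¬grant at each: 1→ok, 3→ok, 5→ok, 8→ok.

Yes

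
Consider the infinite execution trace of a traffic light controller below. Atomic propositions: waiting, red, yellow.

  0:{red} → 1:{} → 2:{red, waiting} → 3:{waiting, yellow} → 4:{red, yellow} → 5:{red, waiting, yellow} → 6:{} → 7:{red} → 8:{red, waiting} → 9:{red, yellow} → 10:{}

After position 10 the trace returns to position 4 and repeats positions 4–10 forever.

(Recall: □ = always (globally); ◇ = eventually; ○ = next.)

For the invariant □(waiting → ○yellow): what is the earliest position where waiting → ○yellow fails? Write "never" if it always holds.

5

Check waiting → ○yellow at each position in order: 0 ✓, 1 ✓, 2 ✓, 3 ✓, 4 ✓.
At position 5 the labels are {red, waiting, yellow} and the next position 6 has {}, so waiting → ○yellow is false there. This is the first violation.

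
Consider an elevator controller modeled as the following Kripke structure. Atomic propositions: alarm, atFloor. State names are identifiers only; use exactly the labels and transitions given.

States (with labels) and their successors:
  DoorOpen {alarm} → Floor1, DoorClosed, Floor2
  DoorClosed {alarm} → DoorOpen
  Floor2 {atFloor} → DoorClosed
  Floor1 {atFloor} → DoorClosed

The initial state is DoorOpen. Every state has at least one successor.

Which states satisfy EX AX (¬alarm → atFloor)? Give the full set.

{DoorOpen, DoorClosed, Floor2, Floor1}

States satisfying AX (¬alarm → atFloor): {DoorOpen, DoorClosed, Floor2, Floor1}.
States satisfying EX AX (¬alarm → atFloor): {DoorOpen, DoorClosed, Floor2, Floor1}.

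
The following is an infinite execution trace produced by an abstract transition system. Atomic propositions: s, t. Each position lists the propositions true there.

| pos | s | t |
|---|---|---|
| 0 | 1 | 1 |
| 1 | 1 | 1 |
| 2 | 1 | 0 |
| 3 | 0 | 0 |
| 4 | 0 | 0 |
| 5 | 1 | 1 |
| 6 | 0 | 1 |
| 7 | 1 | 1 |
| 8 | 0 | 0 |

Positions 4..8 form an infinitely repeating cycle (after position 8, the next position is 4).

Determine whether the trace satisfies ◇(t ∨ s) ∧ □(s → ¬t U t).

Satisfied

t ∨ s holds at position 0, which is reachable from 0, so ◇(t ∨ s) holds.
s → ¬t U t holds at every position 0..8, and those are all positions ever visited, so □(s → ¬t U t) holds.
Positions where s holds: 0, 1, 2, 5, 7.
Check ¬t U t at each: 0→ok, 1→ok, 2→ok, 5→ok, 7→ok.
At position 0: ◇(t ∨ s) is true; □(s → ¬t U t) is true; so ◇(t ∨ s) ∧ □(s → ¬t U t) is true.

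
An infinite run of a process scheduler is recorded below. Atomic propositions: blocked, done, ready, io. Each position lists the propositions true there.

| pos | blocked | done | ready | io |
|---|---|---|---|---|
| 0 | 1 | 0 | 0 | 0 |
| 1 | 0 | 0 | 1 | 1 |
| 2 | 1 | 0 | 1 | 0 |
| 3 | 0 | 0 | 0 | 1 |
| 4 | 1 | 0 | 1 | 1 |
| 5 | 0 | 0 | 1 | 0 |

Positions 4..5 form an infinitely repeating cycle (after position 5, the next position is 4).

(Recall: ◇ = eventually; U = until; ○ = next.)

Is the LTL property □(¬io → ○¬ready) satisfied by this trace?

No

¬io → ○¬ready must hold at every position from 0 onward. It fails at position 0, so □(¬io → ○¬ready) is false.
Positions where ¬io holds: 0, 2, 5.
Check ○¬ready at each: 0→fails, 2→ok, 5→fails.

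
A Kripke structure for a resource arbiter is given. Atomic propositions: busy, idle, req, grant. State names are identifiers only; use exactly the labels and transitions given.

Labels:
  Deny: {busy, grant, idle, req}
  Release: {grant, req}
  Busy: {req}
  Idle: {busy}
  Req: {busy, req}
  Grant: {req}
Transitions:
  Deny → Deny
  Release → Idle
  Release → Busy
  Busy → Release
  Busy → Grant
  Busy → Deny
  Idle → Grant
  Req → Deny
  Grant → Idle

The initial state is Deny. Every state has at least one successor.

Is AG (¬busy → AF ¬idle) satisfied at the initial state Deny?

States satisfying ¬busy → AF ¬idle: {Deny, Release, Busy, Idle, Req, Grant}.
States satisfying AG (¬busy → AF ¬idle): {Deny, Release, Busy, Idle, Req, Grant}.
Every state reachable from Deny satisfies ¬busy → AF ¬idle.
Deny ∈ Sat(AG (¬busy → AF ¬idle)).

Satisfied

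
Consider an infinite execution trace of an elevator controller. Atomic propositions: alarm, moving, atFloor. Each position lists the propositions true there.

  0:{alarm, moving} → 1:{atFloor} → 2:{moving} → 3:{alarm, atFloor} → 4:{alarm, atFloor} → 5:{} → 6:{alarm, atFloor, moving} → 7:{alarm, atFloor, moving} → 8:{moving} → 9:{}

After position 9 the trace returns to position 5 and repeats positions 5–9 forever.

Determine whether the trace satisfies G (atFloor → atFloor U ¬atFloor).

atFloor → atFloor U ¬atFloor holds at every position 0..9, and those are all positions ever visited, so G (atFloor → atFloor U ¬atFloor) holds.
Positions where atFloor holds: 1, 3, 4, 6, 7.
Check atFloor U ¬atFloor at each: 1→ok, 3→ok, 4→ok, 6→ok, 7→ok.

Holds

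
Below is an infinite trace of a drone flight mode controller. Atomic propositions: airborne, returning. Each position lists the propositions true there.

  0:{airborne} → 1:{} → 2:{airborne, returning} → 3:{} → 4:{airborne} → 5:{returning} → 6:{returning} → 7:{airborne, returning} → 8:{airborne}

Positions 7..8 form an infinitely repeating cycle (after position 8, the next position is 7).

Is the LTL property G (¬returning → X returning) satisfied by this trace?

Does not hold

¬returning → X returning must hold at every position from 0 onward. It fails at position 0, so G (¬returning → X returning) is false.
Positions where ¬returning holds: 0, 1, 3, 4, 8.
Check X returning at each: 0→fails, 1→ok, 3→fails, 4→ok, 8→ok.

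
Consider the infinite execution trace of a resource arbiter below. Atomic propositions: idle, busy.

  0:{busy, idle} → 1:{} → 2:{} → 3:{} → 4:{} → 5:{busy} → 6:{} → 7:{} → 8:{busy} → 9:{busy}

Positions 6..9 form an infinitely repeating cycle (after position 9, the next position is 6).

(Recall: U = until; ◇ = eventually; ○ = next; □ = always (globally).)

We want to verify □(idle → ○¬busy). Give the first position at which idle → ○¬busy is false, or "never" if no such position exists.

never

idle → ○¬busy holds at every position 0..9, and those are all the positions the trace ever visits, so the invariant □(idle → ○¬busy) is never violated.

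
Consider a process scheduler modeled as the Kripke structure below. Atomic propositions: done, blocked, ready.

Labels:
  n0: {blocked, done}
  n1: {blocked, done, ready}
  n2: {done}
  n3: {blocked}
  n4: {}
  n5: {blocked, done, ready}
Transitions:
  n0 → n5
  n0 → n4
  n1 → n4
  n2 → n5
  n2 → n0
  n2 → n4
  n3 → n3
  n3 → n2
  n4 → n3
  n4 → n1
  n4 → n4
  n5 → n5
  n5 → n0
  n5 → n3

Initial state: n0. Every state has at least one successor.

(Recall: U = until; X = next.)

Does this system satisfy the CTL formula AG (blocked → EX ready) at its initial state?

States satisfying blocked → EX ready: {n0, n2, n4, n5}.
States satisfying AG (blocked → EX ready): ∅.
n1 is reachable from n0 and violates blocked → EX ready, so AG fails at n0.
n0 ∉ Sat(AG (blocked → EX ready)).

Violated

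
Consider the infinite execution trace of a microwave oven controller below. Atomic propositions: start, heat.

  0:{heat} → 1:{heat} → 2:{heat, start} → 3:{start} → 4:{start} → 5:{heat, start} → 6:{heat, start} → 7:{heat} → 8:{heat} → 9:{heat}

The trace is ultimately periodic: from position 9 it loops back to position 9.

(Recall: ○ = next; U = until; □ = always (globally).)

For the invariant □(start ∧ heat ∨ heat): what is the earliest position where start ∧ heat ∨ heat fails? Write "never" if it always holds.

3

Check start ∧ heat ∨ heat at each position in order: 0 ✓, 1 ✓, 2 ✓.
At position 3 the labels are {start}, so start ∧ heat ∨ heat is false there. This is the first violation.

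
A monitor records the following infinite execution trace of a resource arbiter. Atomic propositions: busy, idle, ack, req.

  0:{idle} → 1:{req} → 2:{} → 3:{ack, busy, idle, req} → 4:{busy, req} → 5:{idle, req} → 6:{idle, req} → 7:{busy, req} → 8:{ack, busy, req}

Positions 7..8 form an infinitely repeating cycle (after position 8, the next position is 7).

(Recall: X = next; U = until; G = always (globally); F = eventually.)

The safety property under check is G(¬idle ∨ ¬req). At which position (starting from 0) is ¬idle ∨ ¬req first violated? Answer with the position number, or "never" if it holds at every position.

3

Check ¬idle ∨ ¬req at each position in order: 0 ✓, 1 ✓, 2 ✓.
At position 3 the labels are {ack, busy, idle, req}, so ¬idle ∨ ¬req is false there. This is the first violation.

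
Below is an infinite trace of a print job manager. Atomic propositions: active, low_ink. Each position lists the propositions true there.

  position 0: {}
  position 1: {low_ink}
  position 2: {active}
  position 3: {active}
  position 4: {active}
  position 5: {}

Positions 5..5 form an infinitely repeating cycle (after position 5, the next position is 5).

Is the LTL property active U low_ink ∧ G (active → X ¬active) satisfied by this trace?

Does not hold

Walking from position 0: at position 0, low_ink has not yet held and active fails, so active U low_ink is false.
active → X ¬active must hold at every position from 0 onward. It fails at position 2, so G (active → X ¬active) is false.
Positions where active holds: 2, 3, 4.
Check X ¬active at each: 2→fails, 3→fails, 4→ok.
At position 0: active U low_ink is false; G (active → X ¬active) is false; so active U low_ink ∧ G (active → X ¬active) is false.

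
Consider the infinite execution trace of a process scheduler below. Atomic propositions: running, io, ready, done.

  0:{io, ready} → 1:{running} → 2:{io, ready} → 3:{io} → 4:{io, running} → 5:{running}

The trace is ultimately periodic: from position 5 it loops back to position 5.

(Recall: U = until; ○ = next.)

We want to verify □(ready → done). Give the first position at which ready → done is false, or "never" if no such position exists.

0

At position 0 the labels are {io, ready}, so ready → done is false there. This is the first violation.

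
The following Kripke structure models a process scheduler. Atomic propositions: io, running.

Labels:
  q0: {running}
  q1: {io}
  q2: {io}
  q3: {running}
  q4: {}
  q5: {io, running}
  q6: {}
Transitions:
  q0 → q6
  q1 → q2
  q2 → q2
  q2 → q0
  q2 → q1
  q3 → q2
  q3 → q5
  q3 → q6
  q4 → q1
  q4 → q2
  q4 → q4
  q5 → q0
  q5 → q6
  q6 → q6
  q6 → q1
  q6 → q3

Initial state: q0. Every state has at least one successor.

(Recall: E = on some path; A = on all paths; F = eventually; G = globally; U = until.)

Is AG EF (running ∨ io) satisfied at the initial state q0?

States satisfying EF (running ∨ io): {q0, q1, q2, q3, q4, q5, q6}.
States satisfying AG EF (running ∨ io): {q0, q1, q2, q3, q4, q5, q6}.
Every state reachable from q0 satisfies EF (running ∨ io).
q0 ∈ Sat(AG EF (running ∨ io)).

Holds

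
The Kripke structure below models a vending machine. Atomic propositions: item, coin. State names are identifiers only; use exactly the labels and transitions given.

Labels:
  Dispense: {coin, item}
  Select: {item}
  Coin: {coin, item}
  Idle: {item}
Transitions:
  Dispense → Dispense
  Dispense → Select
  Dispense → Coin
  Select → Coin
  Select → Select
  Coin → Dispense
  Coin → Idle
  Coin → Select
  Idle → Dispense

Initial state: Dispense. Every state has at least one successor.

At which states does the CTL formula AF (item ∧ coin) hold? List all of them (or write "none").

States satisfying item ∧ coin: {Dispense, Coin}.
States satisfying AF (item ∧ coin): {Dispense, Coin, Idle}.

{Dispense, Coin, Idle}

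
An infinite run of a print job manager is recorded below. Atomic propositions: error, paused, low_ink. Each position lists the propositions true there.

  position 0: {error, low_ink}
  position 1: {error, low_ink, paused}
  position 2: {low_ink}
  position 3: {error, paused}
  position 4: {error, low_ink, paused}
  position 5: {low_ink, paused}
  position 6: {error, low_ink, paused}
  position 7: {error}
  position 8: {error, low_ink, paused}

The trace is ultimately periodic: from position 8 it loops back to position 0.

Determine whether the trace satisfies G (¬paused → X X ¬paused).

No

¬paused → X X ¬paused must hold at every position from 0 onward. It fails at position 2, so G (¬paused → X X ¬paused) is false.
Positions where ¬paused holds: 0, 2, 7.
Check X X ¬paused at each: 0→ok, 2→fails, 7→ok.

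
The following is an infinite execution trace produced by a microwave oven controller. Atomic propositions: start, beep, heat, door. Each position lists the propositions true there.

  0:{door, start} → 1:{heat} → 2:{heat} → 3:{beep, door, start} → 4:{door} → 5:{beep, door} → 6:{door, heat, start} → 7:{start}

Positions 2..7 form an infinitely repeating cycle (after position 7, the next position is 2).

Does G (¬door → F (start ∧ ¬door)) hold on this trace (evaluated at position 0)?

¬door → F (start ∧ ¬door) holds at every position 0..7, and those are all positions ever visited, so G (¬door → F (start ∧ ¬door)) holds.
Positions where ¬door holds: 1, 2, 7.
Check F (start ∧ ¬door) at each: 1→ok, 2→ok, 7→ok.

Yes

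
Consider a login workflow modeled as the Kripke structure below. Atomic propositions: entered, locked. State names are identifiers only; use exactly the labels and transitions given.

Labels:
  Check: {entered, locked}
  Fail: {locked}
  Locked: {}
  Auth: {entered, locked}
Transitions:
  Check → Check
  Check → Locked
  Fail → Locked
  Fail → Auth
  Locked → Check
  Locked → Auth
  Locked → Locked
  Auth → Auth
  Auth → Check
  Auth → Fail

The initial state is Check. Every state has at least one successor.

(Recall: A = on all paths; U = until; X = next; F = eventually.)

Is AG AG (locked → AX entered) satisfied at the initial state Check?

Does not hold

States satisfying AG (locked → AX entered): ∅.
States satisfying AG AG (locked → AX entered): ∅.
Auth is reachable from Check and violates AG (locked → AX entered), so AG fails at Check.
Check ∉ Sat(AG AG (locked → AX entered)).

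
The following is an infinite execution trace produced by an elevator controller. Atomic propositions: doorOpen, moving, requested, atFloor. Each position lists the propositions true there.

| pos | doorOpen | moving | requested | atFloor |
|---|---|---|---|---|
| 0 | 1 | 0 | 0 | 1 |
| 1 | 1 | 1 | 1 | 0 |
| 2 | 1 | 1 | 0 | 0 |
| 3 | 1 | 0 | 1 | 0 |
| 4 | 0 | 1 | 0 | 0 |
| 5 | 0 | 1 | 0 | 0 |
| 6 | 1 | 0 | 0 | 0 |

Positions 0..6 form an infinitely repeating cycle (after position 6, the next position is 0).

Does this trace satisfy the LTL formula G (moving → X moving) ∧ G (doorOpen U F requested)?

moving → X moving must hold at every position from 0 onward. It fails at position 2, so G (moving → X moving) is false.
Positions where moving holds: 1, 2, 4, 5.
Check X moving at each: 1→ok, 2→fails, 4→ok, 5→fails.
doorOpen U F requested holds at every position 0..6, and those are all positions ever visited, so G (doorOpen U F requested) holds.
At position 0: G (moving → X moving) is false; G (doorOpen U F requested) is true; so G (moving → X moving) ∧ G (doorOpen U F requested) is false.

Does not hold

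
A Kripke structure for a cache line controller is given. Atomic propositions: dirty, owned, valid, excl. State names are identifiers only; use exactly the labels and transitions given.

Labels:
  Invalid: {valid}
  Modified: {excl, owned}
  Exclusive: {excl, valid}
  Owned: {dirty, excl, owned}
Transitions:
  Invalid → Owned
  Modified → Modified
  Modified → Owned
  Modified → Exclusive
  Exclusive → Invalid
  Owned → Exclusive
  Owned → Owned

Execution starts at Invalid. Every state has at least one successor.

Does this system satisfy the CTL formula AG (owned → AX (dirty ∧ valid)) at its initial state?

States satisfying owned → AX (dirty ∧ valid): {Invalid, Exclusive}.
States satisfying AG (owned → AX (dirty ∧ valid)): ∅.
Owned is reachable from Invalid and violates owned → AX (dirty ∧ valid), so AG fails at Invalid.
Invalid ∉ Sat(AG (owned → AX (dirty ∧ valid))).

Does not hold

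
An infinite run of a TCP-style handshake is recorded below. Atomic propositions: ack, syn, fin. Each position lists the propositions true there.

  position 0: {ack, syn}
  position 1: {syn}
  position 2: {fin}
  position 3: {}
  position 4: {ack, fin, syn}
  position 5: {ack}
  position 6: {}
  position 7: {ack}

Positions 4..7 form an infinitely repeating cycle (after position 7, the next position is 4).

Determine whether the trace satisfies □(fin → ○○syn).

fin → ○○syn must hold at every position from 0 onward. It fails at position 4, so □(fin → ○○syn) is false.
Positions where fin holds: 2, 4.
Check ○○syn at each: 2→ok, 4→fails.

Does not hold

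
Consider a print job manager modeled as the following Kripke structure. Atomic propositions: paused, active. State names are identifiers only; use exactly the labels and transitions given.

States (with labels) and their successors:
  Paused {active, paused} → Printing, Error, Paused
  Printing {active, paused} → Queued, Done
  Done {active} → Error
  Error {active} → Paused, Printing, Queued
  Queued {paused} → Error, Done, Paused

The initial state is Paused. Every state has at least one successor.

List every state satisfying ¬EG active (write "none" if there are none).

{Queued}

States satisfying active: {Paused, Printing, Done, Error}.
States satisfying EG active: {Paused, Printing, Done, Error}.
States satisfying ¬EG active: {Queued}.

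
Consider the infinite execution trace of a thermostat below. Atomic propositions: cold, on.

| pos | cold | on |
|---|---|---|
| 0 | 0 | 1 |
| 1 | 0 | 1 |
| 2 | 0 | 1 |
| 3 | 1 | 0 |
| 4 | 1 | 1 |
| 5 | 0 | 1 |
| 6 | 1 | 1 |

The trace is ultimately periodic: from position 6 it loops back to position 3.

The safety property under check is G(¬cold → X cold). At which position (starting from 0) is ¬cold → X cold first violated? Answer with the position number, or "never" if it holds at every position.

At position 0 the labels are {on} and the next position 1 has {on}, so ¬cold → X cold is false there. This is the first violation.

0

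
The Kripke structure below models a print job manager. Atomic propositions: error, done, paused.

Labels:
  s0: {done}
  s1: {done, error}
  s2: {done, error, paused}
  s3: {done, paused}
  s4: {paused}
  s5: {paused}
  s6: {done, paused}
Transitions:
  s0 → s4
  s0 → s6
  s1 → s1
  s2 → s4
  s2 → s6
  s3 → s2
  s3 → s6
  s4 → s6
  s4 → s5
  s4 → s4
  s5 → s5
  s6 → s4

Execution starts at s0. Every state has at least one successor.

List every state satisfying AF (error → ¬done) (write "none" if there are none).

{s0, s2, s3, s4, s5, s6}

States satisfying error → ¬done: {s0, s3, s4, s5, s6}.
States satisfying AF (error → ¬done): {s0, s2, s3, s4, s5, s6}.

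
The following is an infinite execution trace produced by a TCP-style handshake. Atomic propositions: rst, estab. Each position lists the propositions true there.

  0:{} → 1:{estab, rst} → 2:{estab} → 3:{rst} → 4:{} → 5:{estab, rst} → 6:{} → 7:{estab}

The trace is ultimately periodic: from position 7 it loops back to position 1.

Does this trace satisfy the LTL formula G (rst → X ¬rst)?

Satisfied

rst → X ¬rst holds at every position 0..7, and those are all positions ever visited, so G (rst → X ¬rst) holds.
Positions where rst holds: 1, 3, 5.
Check X ¬rst at each: 1→ok, 3→ok, 5→ok.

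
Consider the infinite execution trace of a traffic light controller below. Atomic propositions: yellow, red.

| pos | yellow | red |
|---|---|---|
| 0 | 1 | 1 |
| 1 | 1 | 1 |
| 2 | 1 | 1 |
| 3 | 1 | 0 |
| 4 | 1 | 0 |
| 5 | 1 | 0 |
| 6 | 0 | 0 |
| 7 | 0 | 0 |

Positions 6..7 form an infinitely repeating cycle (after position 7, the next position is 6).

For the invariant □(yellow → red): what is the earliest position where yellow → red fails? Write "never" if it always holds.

Check yellow → red at each position in order: 0 ✓, 1 ✓, 2 ✓.
At position 3 the labels are {yellow}, so yellow → red is false there. This is the first violation.

3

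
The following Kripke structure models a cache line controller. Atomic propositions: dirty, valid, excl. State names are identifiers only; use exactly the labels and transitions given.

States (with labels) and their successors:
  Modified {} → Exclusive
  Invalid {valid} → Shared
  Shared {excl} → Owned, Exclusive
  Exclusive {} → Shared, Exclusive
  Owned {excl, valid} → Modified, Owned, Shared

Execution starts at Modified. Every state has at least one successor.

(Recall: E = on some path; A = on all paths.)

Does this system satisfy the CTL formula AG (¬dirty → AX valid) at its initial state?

States satisfying ¬dirty → AX valid: ∅.
States satisfying AG (¬dirty → AX valid): ∅.
Exclusive is reachable from Modified and violates ¬dirty → AX valid, so AG fails at Modified.
Modified ∉ Sat(AG (¬dirty → AX valid)).

Violated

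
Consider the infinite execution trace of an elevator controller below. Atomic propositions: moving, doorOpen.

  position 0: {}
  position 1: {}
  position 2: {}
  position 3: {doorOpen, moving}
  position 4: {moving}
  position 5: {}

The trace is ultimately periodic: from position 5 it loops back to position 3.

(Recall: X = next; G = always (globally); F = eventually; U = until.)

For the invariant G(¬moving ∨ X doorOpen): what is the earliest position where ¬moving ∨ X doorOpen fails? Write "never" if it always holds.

Check ¬moving ∨ X doorOpen at each position in order: 0 ✓, 1 ✓, 2 ✓.
At position 3 the labels are {doorOpen, moving} and the next position 4 has {moving}, so ¬moving ∨ X doorOpen is false there. This is the first violation.

3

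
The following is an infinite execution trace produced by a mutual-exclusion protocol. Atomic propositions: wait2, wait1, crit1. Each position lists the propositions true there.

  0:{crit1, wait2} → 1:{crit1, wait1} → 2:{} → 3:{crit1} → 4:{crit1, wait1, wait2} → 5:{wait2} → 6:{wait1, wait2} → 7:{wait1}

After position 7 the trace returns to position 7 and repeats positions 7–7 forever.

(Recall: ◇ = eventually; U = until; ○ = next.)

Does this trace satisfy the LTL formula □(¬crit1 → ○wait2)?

Does not hold

¬crit1 → ○wait2 must hold at every position from 0 onward. It fails at position 2, so □(¬crit1 → ○wait2) is false.
Positions where ¬crit1 holds: 2, 5, 6, 7.
Check ○wait2 at each: 2→fails, 5→ok, 6→fails, 7→fails.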